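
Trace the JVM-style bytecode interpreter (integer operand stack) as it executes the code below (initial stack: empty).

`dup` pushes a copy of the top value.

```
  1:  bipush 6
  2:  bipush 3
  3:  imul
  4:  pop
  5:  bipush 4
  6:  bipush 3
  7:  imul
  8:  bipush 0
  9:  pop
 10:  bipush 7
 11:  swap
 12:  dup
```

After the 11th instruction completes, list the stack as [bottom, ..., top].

bipush 6 : [6]
bipush 3 : [6, 3]
imul     : [18]
pop      : []
bipush 4 : [4]
bipush 3 : [4, 3]
imul     : [12]
bipush 0 : [12, 0]
pop      : [12]
bipush 7 : [12, 7]
swap     : [7, 12]

[7, 12]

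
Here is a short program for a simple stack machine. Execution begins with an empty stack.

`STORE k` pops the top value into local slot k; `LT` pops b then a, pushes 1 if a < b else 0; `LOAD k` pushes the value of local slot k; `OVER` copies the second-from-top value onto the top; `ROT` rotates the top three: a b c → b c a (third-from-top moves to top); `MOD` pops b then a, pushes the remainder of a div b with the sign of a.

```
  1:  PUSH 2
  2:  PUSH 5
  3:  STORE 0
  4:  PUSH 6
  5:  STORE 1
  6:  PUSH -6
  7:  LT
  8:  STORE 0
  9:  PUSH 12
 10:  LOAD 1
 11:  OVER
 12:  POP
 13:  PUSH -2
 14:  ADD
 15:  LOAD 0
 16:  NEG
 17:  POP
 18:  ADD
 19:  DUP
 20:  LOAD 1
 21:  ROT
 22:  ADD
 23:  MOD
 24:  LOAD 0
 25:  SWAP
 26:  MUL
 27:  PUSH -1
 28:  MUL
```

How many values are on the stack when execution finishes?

1

PUSH 2  → [2]
PUSH 5  → [2, 5]
STORE 0 → [2]
PUSH 6  → [2, 6]
STORE 1 → [2]
PUSH -6 → [2, -6]
LT      → [0]
STORE 0 → []
PUSH 12 → [12]
LOAD 1  → [12, 6]
OVER    → [12, 6, 12]
POP     → [12, 6]
PUSH -2 → [12, 6, -2]
ADD     → [12, 4]
LOAD 0  → [12, 4, 0]
NEG     → [12, 4, 0]
POP     → [12, 4]
ADD     → [16]
DUP     → [16, 16]
LOAD 1  → [16, 16, 6]
ROT     → [16, 6, 16]
ADD     → [16, 22]
MOD     → [16]
LOAD 0  → [16, 0]
SWAP    → [0, 16]
MUL     → [0]
PUSH -1 → [0, -1]
MUL     → [0]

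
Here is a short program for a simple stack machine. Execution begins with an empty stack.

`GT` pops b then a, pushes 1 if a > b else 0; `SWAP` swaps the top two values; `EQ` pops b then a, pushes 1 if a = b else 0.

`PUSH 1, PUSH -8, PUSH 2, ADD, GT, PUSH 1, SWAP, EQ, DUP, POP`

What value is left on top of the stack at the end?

1

PUSH 1   1
PUSH -8  1 -8
PUSH 2   1 -8 2
ADD      1 -6
GT       1
PUSH 1   1 1
SWAP     1 1
EQ       1
DUP      1 1
POP      1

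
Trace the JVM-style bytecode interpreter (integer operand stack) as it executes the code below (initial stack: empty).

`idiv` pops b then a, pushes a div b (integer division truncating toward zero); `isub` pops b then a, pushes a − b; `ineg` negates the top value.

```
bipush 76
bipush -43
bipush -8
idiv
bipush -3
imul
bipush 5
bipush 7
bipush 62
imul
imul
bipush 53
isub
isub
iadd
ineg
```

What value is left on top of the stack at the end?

2056

bipush 76  -> 76
bipush -43 -> 76 -43
bipush -8  -> 76 -43 -8
idiv       -> 76 5
bipush -3  -> 76 5 -3
imul       -> 76 -15
bipush 5   -> 76 -15 5
bipush 7   -> 76 -15 5 7
bipush 62  -> 76 -15 5 7 62
imul       -> 76 -15 5 434
imul       -> 76 -15 2170
bipush 53  -> 76 -15 2170 53
isub       -> 76 -15 2117
isub       -> 76 -2132
iadd       -> -2056
ineg       -> 2056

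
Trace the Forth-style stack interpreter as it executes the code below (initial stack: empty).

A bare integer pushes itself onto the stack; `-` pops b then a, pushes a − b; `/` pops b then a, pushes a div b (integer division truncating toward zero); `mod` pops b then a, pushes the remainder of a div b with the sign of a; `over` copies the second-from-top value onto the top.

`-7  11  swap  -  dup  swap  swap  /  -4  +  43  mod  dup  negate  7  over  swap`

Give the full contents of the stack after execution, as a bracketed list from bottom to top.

[-3, 3, 3, 7]

-7     → -7
11     → -7 11
swap   → 11 -7
-      → 18
dup    → 18 18
swap   → 18 18
swap   → 18 18
/      → 1
-4     → 1 -4
+      → -3
43     → -3 43
mod    → -3
dup    → -3 -3
negate → -3 3
7      → -3 3 7
over   → -3 3 7 3
swap   → -3 3 3 7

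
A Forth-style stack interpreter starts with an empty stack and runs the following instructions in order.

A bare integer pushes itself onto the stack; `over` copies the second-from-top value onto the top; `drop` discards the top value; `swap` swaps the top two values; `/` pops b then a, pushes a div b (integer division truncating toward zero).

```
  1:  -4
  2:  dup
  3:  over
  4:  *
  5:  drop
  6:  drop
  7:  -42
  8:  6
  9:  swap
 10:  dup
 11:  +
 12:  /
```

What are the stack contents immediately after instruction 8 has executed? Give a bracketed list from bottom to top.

[-42, 6]

-4   : [-4]
dup  : [-4, -4]
over : [-4, -4, -4]
*    : [-4, 16]
drop : [-4]
drop : []
-42  : [-42]
6    : [-42, 6]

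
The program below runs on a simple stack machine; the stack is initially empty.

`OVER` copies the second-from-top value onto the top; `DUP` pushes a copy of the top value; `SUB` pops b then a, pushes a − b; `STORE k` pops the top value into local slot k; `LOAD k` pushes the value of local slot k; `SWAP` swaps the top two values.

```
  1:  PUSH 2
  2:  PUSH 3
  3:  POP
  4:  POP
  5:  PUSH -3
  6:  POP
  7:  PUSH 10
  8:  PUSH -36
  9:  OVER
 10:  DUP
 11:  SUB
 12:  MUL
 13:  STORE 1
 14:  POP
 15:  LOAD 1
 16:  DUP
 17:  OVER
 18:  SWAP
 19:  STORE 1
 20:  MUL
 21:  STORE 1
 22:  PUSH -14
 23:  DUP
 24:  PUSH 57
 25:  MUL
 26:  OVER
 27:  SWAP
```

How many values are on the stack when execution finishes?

3

PUSH 2   → [2]
PUSH 3   → [2, 3]
POP      → [2]
POP      → []
PUSH -3  → [-3]
POP      → []
PUSH 10  → [10]
PUSH -36 → [10, -36]
OVER     → [10, -36, 10]
DUP      → [10, -36, 10, 10]
SUB      → [10, -36, 0]
MUL      → [10, 0]
STORE 1  → [10]
POP      → []
LOAD 1   → [0]
DUP      → [0, 0]
OVER     → [0, 0, 0]
SWAP     → [0, 0, 0]
STORE 1  → [0, 0]
MUL      → [0]
STORE 1  → []
PUSH -14 → [-14]
DUP      → [-14, -14]
PUSH 57  → [-14, -14, 57]
MUL      → [-14, -798]
OVER     → [-14, -798, -14]
SWAP     → [-14, -14, -798]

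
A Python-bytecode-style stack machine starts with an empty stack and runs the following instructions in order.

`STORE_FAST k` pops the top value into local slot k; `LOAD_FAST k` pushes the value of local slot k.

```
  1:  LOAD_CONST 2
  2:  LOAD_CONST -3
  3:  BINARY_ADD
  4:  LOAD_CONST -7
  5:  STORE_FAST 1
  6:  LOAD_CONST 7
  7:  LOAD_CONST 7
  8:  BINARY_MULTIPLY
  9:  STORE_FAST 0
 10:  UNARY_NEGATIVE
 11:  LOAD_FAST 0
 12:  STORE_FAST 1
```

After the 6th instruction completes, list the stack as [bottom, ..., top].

[-1, 7]

LOAD_CONST 2  -> [2]
LOAD_CONST -3 -> [2, -3]
BINARY_ADD    -> [-1]
LOAD_CONST -7 -> [-1, -7]
STORE_FAST 1  -> [-1]
LOAD_CONST 7  -> [-1, 7]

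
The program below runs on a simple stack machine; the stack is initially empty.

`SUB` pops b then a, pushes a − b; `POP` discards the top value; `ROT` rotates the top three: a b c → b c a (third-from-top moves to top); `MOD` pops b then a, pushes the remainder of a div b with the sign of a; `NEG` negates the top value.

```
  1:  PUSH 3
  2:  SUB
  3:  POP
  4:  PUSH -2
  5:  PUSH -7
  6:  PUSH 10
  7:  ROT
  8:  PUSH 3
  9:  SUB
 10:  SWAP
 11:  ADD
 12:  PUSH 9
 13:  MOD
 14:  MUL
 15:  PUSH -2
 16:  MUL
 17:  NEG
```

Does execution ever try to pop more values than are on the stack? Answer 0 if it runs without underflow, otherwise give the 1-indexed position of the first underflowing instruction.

PUSH 3 : 3
SUB  — needs 2 operands, stack has 1 → underflow

2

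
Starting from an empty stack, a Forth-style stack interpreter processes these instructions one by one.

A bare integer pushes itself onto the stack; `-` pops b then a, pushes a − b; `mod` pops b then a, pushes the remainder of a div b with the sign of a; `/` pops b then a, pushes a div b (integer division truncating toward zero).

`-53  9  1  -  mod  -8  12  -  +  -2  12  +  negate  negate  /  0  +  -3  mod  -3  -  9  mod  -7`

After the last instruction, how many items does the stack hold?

-53    → [-53]
9      → [-53, 9]
1      → [-53, 9, 1]
-      → [-53, 8]
mod    → [-5]
-8     → [-5, -8]
12     → [-5, -8, 12]
-      → [-5, -20]
+      → [-25]
-2     → [-25, -2]
12     → [-25, -2, 12]
+      → [-25, 10]
negate → [-25, -10]
negate → [-25, 10]
/      → [-2]
0      → [-2, 0]
+      → [-2]
-3     → [-2, -3]
mod    → [-2]
-3     → [-2, -3]
-      → [1]
9      → [1, 9]
mod    → [1]
-7     → [1, -7]

2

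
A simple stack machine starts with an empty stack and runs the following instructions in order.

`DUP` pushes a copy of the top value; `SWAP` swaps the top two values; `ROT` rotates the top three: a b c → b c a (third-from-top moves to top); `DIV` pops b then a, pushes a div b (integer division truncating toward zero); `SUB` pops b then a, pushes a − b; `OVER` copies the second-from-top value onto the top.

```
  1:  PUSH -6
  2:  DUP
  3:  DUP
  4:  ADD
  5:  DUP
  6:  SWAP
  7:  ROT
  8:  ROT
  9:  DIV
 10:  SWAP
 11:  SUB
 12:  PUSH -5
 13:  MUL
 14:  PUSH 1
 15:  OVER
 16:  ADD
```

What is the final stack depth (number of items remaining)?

2

PUSH -6  [-6]
DUP      [-6, -6]
DUP      [-6, -6, -6]
ADD      [-6, -12]
DUP      [-6, -12, -12]
SWAP     [-6, -12, -12]
ROT      [-12, -12, -6]
ROT      [-12, -6, -12]
DIV      [-12, 0]
SWAP     [0, -12]
SUB      [12]
PUSH -5  [12, -5]
MUL      [-60]
PUSH 1   [-60, 1]
OVER     [-60, 1, -60]
ADD      [-60, -59]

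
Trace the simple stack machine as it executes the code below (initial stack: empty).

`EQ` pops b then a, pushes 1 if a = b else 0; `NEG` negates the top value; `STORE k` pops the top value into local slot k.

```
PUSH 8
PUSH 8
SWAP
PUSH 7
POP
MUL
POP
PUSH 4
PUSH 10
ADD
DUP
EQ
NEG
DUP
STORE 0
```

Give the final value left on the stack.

-1

PUSH 8  : [8]
PUSH 8  : [8, 8]
SWAP    : [8, 8]
PUSH 7  : [8, 8, 7]
POP     : [8, 8]
MUL     : [64]
POP     : []
PUSH 4  : [4]
PUSH 10 : [4, 10]
ADD     : [14]
DUP     : [14, 14]
EQ      : [1]
NEG     : [-1]
DUP     : [-1, -1]
STORE 0 : [-1]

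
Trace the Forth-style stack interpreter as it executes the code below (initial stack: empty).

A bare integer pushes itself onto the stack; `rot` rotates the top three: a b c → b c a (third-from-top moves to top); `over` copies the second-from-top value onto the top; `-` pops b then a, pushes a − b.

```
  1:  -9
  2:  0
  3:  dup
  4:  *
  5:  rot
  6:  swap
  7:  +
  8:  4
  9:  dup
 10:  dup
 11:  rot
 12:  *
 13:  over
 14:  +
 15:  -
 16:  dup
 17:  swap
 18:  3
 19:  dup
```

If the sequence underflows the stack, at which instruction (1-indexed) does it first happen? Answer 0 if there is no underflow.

-9  -> [-9]
0   -> [-9, 0]
dup -> [-9, 0, 0]
*   -> [-9, 0]
rot  — needs 3 operands, stack has 2 → underflow

5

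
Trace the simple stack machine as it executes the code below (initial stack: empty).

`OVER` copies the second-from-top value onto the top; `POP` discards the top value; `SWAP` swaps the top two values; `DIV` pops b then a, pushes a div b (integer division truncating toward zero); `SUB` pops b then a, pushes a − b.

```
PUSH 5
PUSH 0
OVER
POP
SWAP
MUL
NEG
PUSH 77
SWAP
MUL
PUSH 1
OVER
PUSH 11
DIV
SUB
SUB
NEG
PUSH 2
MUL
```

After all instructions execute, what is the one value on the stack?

2

PUSH 5   [5]
PUSH 0   [5, 0]
OVER     [5, 0, 5]
POP      [5, 0]
SWAP     [0, 5]
MUL      [0]
NEG      [0]
PUSH 77  [0, 77]
SWAP     [77, 0]
MUL      [0]
PUSH 1   [0, 1]
OVER     [0, 1, 0]
PUSH 11  [0, 1, 0, 11]
DIV      [0, 1, 0]
SUB      [0, 1]
SUB      [-1]
NEG      [1]
PUSH 2   [1, 2]
MUL      [2]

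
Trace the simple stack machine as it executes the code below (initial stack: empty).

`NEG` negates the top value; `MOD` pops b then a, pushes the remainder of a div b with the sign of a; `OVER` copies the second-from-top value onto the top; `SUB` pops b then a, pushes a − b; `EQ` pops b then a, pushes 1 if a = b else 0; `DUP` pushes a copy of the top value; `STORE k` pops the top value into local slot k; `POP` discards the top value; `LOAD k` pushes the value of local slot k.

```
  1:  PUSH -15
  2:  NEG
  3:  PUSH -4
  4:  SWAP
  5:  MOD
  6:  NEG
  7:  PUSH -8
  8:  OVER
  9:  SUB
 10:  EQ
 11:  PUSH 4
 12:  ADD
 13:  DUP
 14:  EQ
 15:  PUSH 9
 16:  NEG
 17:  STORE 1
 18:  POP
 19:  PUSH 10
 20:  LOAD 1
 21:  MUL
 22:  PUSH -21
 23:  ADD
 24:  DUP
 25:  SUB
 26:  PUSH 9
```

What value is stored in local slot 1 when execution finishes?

PUSH -15 → -15
NEG      → 15
PUSH -4  → 15 -4
SWAP     → -4 15
MOD      → -4
NEG      → 4
PUSH -8  → 4 -8
OVER     → 4 -8 4
SUB      → 4 -12
EQ       → 0
PUSH 4   → 0 4
ADD      → 4
DUP      → 4 4
EQ       → 1
PUSH 9   → 1 9
NEG      → 1 -9
STORE 1  → 1
POP      → (empty)
PUSH 10  → 10
LOAD 1   → 10 -9
MUL      → -90
PUSH -21 → -90 -21
ADD      → -111
DUP      → -111 -111
SUB      → 0
PUSH 9   → 0 9

-9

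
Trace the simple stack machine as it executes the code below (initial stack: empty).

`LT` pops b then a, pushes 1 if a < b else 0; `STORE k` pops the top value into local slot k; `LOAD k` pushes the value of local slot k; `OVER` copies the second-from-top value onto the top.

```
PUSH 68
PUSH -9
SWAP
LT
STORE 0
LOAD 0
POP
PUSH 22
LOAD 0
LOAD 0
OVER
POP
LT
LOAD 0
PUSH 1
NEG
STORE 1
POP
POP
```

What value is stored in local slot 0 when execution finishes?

1

PUSH 68 → 68
PUSH -9 → 68 -9
SWAP    → -9 68
LT      → 1
STORE 0 → (empty)
LOAD 0  → 1
POP     → (empty)
PUSH 22 → 22
LOAD 0  → 22 1
LOAD 0  → 22 1 1
OVER    → 22 1 1 1
POP     → 22 1 1
LT      → 22 0
LOAD 0  → 22 0 1
PUSH 1  → 22 0 1 1
NEG     → 22 0 1 -1
STORE 1 → 22 0 1
POP     → 22 0
POP     → 22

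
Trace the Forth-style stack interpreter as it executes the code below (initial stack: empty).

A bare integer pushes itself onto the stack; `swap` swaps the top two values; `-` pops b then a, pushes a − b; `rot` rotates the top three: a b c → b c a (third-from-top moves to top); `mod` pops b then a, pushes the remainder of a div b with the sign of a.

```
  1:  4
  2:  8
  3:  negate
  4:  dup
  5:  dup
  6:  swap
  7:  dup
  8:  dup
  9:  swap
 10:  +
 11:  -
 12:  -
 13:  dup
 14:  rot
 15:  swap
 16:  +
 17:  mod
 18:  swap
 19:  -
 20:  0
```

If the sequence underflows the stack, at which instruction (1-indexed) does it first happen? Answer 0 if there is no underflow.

4      : [4]
8      : [4, 8]
negate : [4, -8]
dup    : [4, -8, -8]
dup    : [4, -8, -8, -8]
swap   : [4, -8, -8, -8]
dup    : [4, -8, -8, -8, -8]
dup    : [4, -8, -8, -8, -8, -8]
swap   : [4, -8, -8, -8, -8, -8]
+      : [4, -8, -8, -8, -16]
-      : [4, -8, -8, 8]
-      : [4, -8, -16]
dup    : [4, -8, -16, -16]
rot    : [4, -16, -16, -8]
swap   : [4, -16, -8, -16]
+      : [4, -16, -24]
mod    : [4, -16]
swap   : [-16, 4]
-      : [-20]
0      : [-20, 0]

0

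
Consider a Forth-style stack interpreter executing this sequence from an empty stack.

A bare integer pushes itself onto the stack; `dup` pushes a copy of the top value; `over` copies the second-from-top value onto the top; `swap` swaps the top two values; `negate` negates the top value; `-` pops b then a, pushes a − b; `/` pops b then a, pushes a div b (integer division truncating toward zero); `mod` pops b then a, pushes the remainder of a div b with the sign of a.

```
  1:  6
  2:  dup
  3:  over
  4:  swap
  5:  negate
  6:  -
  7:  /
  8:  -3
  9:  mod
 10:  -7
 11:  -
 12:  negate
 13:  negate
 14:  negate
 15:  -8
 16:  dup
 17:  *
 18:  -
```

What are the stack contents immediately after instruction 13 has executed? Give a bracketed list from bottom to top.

[7]

6      -> [6]
dup    -> [6, 6]
over   -> [6, 6, 6]
swap   -> [6, 6, 6]
negate -> [6, 6, -6]
-      -> [6, 12]
/      -> [0]
-3     -> [0, -3]
mod    -> [0]
-7     -> [0, -7]
-      -> [7]
negate -> [-7]
negate -> [7]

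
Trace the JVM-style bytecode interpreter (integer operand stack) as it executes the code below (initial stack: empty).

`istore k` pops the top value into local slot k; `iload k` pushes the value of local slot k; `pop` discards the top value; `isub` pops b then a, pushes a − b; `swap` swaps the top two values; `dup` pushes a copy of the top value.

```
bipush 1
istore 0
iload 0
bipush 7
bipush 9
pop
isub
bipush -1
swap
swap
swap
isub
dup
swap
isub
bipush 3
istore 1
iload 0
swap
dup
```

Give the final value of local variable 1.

3

bipush 1   [1]
istore 0   []
iload 0    [1]
bipush 7   [1, 7]
bipush 9   [1, 7, 9]
pop        [1, 7]
isub       [-6]
bipush -1  [-6, -1]
swap       [-1, -6]
swap       [-6, -1]
swap       [-1, -6]
isub       [5]
dup        [5, 5]
swap       [5, 5]
isub       [0]
bipush 3   [0, 3]
istore 1   [0]
iload 0    [0, 1]
swap       [1, 0]
dup        [1, 0, 0]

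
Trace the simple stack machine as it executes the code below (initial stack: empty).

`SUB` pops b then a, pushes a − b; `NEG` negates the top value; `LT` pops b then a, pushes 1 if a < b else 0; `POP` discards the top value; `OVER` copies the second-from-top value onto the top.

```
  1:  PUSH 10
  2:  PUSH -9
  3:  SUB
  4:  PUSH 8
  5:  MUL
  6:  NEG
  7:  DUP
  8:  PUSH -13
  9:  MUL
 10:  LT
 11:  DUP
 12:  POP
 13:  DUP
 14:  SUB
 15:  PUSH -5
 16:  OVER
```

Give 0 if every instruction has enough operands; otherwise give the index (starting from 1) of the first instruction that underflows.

PUSH 10  -> 10
PUSH -9  -> 10 -9
SUB      -> 19
PUSH 8   -> 19 8
MUL      -> 152
NEG      -> -152
DUP      -> -152 -152
PUSH -13 -> -152 -152 -13
MUL      -> -152 1976
LT       -> 1
DUP      -> 1 1
POP      -> 1
DUP      -> 1 1
SUB      -> 0
PUSH -5  -> 0 -5
OVER     -> 0 -5 0

0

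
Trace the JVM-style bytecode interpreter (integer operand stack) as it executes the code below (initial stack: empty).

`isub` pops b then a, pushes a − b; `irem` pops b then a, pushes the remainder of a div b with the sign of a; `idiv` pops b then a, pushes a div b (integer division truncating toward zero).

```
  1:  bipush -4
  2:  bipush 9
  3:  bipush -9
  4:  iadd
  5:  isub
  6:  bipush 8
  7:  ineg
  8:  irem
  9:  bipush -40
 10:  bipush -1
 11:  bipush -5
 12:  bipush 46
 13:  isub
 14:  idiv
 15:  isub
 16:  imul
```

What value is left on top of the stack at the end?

bipush -4  : -4
bipush 9   : -4 9
bipush -9  : -4 9 -9
iadd       : -4 0
isub       : -4
bipush 8   : -4 8
ineg       : -4 -8
irem       : -4
bipush -40 : -4 -40
bipush -1  : -4 -40 -1
bipush -5  : -4 -40 -1 -5
bipush 46  : -4 -40 -1 -5 46
isub       : -4 -40 -1 -51
idiv       : -4 -40 0
isub       : -4 -40
imul       : 160

160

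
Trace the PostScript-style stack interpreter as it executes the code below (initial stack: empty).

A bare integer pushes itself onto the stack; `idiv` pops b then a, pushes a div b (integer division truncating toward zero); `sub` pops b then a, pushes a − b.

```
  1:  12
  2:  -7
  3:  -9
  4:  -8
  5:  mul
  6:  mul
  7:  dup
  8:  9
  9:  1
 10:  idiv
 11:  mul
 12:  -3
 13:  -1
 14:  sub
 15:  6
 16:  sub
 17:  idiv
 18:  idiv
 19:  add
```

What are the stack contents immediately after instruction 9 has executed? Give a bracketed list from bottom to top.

12  → [12]
-7  → [12, -7]
-9  → [12, -7, -9]
-8  → [12, -7, -9, -8]
mul → [12, -7, 72]
mul → [12, -504]
dup → [12, -504, -504]
9   → [12, -504, -504, 9]
1   → [12, -504, -504, 9, 1]

[12, -504, -504, 9, 1]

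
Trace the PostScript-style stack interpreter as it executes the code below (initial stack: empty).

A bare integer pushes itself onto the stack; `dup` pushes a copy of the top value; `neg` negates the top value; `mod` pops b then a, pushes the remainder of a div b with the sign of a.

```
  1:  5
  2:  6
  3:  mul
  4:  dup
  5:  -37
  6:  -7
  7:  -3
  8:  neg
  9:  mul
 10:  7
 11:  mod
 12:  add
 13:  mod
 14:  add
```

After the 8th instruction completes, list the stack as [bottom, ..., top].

5    [5]
6    [5, 6]
mul  [30]
dup  [30, 30]
-37  [30, 30, -37]
-7   [30, 30, -37, -7]
-3   [30, 30, -37, -7, -3]
neg  [30, 30, -37, -7, 3]

[30, 30, -37, -7, 3]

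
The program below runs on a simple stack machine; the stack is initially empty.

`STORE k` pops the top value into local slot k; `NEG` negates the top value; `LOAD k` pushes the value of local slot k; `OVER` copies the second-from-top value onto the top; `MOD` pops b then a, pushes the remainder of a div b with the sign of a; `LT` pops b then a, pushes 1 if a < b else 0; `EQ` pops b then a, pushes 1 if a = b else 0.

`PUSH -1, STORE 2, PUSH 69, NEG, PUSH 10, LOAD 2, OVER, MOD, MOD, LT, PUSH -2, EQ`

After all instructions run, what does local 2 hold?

-1

PUSH -1  [-1]
STORE 2  []
PUSH 69  [69]
NEG      [-69]
PUSH 10  [-69, 10]
LOAD 2   [-69, 10, -1]
OVER     [-69, 10, -1, 10]
MOD      [-69, 10, -1]
MOD      [-69, 0]
LT       [1]
PUSH -2  [1, -2]
EQ       [0]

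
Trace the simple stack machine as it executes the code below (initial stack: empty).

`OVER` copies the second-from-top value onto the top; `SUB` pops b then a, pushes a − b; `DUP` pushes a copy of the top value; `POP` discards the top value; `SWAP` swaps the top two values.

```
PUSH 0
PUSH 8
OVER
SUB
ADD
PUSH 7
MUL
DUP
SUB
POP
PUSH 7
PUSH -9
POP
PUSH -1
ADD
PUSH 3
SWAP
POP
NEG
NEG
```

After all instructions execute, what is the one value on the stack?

3

PUSH 0  → [0]
PUSH 8  → [0, 8]
OVER    → [0, 8, 0]
SUB     → [0, 8]
ADD     → [8]
PUSH 7  → [8, 7]
MUL     → [56]
DUP     → [56, 56]
SUB     → [0]
POP     → []
PUSH 7  → [7]
PUSH -9 → [7, -9]
POP     → [7]
PUSH -1 → [7, -1]
ADD     → [6]
PUSH 3  → [6, 3]
SWAP    → [3, 6]
POP     → [3]
NEG     → [-3]
NEG     → [3]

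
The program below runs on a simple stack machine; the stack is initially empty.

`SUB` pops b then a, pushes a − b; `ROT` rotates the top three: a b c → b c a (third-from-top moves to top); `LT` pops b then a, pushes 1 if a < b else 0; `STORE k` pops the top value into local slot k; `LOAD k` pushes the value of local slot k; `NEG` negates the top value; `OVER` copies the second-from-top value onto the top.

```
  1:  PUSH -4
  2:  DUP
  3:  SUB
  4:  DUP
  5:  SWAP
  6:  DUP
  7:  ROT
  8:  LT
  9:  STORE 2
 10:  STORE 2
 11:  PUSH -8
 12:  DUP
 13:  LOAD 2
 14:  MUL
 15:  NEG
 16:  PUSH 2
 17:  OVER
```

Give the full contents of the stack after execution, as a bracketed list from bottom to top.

PUSH -4 : -4
DUP     : -4 -4
SUB     : 0
DUP     : 0 0
SWAP    : 0 0
DUP     : 0 0 0
ROT     : 0 0 0
LT      : 0 0
STORE 2 : 0
STORE 2 : (empty)
PUSH -8 : -8
DUP     : -8 -8
LOAD 2  : -8 -8 0
MUL     : -8 0
NEG     : -8 0
PUSH 2  : -8 0 2
OVER    : -8 0 2 0

[-8, 0, 2, 0]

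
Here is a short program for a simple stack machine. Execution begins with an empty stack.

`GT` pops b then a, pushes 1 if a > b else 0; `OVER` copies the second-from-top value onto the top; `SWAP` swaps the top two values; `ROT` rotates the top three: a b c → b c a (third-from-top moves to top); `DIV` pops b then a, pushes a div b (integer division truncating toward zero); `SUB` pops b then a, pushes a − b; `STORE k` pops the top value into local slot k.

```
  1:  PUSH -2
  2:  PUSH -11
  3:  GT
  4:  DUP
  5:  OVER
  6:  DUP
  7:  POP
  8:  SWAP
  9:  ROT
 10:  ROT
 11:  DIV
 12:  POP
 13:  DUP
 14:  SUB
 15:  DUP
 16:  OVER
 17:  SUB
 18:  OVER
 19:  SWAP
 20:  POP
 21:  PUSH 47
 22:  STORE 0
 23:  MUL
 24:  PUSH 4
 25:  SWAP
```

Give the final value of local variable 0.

47

PUSH -2  → [-2]
PUSH -11 → [-2, -11]
GT       → [1]
DUP      → [1, 1]
OVER     → [1, 1, 1]
DUP      → [1, 1, 1, 1]
POP      → [1, 1, 1]
SWAP     → [1, 1, 1]
ROT      → [1, 1, 1]
ROT      → [1, 1, 1]
DIV      → [1, 1]
POP      → [1]
DUP      → [1, 1]
SUB      → [0]
DUP      → [0, 0]
OVER     → [0, 0, 0]
SUB      → [0, 0]
OVER     → [0, 0, 0]
SWAP     → [0, 0, 0]
POP      → [0, 0]
PUSH 47  → [0, 0, 47]
STORE 0  → [0, 0]
MUL      → [0]
PUSH 4   → [0, 4]
SWAP     → [4, 0]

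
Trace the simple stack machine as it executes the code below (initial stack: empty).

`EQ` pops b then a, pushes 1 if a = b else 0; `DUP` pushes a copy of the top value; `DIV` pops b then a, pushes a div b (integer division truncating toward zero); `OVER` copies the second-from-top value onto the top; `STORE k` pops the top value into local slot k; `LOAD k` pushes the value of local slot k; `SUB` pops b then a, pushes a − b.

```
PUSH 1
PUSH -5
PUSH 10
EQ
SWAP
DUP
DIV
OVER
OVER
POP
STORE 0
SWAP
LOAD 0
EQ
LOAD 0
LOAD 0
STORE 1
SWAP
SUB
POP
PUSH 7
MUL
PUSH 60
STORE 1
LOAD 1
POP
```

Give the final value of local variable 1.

60

PUSH 1  → [1]
PUSH -5 → [1, -5]
PUSH 10 → [1, -5, 10]
EQ      → [1, 0]
SWAP    → [0, 1]
DUP     → [0, 1, 1]
DIV     → [0, 1]
OVER    → [0, 1, 0]
OVER    → [0, 1, 0, 1]
POP     → [0, 1, 0]
STORE 0 → [0, 1]
SWAP    → [1, 0]
LOAD 0  → [1, 0, 0]
EQ      → [1, 1]
LOAD 0  → [1, 1, 0]
LOAD 0  → [1, 1, 0, 0]
STORE 1 → [1, 1, 0]
SWAP    → [1, 0, 1]
SUB     → [1, -1]
POP     → [1]
PUSH 7  → [1, 7]
MUL     → [7]
PUSH 60 → [7, 60]
STORE 1 → [7]
LOAD 1  → [7, 60]
POP     → [7]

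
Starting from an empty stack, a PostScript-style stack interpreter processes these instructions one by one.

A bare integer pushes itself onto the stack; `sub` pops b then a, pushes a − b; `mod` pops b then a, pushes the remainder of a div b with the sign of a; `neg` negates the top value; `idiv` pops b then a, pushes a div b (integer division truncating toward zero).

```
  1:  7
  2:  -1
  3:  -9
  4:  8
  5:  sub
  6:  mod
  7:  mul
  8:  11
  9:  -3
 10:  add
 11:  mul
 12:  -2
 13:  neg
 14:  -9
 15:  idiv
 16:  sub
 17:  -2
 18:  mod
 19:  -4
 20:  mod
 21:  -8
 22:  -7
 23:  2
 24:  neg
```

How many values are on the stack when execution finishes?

7    : [7]
-1   : [7, -1]
-9   : [7, -1, -9]
8    : [7, -1, -9, 8]
sub  : [7, -1, -17]
mod  : [7, -1]
mul  : [-7]
11   : [-7, 11]
-3   : [-7, 11, -3]
add  : [-7, 8]
mul  : [-56]
-2   : [-56, -2]
neg  : [-56, 2]
-9   : [-56, 2, -9]
idiv : [-56, 0]
sub  : [-56]
-2   : [-56, -2]
mod  : [0]
-4   : [0, -4]
mod  : [0]
-8   : [0, -8]
-7   : [0, -8, -7]
2    : [0, -8, -7, 2]
neg  : [0, -8, -7, -2]

4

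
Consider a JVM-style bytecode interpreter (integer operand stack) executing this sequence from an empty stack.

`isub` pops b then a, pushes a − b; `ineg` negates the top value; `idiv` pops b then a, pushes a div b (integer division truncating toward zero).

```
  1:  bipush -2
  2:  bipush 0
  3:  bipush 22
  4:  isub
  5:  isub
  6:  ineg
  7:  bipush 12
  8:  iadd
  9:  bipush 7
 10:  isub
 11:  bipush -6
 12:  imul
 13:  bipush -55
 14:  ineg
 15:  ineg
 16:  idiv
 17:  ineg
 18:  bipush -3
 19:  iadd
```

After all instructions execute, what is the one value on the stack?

bipush -2  -> -2
bipush 0   -> -2 0
bipush 22  -> -2 0 22
isub       -> -2 -22
isub       -> 20
ineg       -> -20
bipush 12  -> -20 12
iadd       -> -8
bipush 7   -> -8 7
isub       -> -15
bipush -6  -> -15 -6
imul       -> 90
bipush -55 -> 90 -55
ineg       -> 90 55
ineg       -> 90 -55
idiv       -> -1
ineg       -> 1
bipush -3  -> 1 -3
iadd       -> -2

-2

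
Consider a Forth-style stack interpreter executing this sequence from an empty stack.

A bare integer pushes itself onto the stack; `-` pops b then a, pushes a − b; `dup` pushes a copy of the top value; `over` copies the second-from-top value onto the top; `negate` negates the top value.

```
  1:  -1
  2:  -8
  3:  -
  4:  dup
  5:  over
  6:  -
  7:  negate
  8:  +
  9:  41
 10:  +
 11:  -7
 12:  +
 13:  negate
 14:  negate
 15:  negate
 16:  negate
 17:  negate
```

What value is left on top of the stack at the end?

-1     → -1
-8     → -1 -8
-      → 7
dup    → 7 7
over   → 7 7 7
-      → 7 0
negate → 7 0
+      → 7
41     → 7 41
+      → 48
-7     → 48 -7
+      → 41
negate → -41
negate → 41
negate → -41
negate → 41
negate → -41

-41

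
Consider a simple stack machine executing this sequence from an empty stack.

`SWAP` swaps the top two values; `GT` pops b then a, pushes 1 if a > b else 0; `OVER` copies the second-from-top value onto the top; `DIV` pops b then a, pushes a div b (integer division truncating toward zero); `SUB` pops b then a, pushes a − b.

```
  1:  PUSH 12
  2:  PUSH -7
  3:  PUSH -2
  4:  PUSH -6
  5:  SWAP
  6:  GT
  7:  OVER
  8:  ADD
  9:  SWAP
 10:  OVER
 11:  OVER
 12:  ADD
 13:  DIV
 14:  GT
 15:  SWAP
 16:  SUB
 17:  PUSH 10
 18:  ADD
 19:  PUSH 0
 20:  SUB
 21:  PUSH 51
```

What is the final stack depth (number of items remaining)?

PUSH 12 -> 12
PUSH -7 -> 12 -7
PUSH -2 -> 12 -7 -2
PUSH -6 -> 12 -7 -2 -6
SWAP    -> 12 -7 -6 -2
GT      -> 12 -7 0
OVER    -> 12 -7 0 -7
ADD     -> 12 -7 -7
SWAP    -> 12 -7 -7
OVER    -> 12 -7 -7 -7
OVER    -> 12 -7 -7 -7 -7
ADD     -> 12 -7 -7 -14
DIV     -> 12 -7 0
GT      -> 12 0
SWAP    -> 0 12
SUB     -> -12
PUSH 10 -> -12 10
ADD     -> -2
PUSH 0  -> -2 0
SUB     -> -2
PUSH 51 -> -2 51

2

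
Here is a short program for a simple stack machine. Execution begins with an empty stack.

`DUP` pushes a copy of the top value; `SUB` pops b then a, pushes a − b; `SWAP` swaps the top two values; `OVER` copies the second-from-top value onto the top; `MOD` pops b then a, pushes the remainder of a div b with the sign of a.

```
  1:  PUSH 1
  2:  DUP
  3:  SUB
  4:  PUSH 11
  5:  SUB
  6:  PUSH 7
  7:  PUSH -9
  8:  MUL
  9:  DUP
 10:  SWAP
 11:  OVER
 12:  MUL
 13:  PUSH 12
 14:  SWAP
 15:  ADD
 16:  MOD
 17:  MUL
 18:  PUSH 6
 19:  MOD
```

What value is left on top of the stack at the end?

PUSH 1  -> 1
DUP     -> 1 1
SUB     -> 0
PUSH 11 -> 0 11
SUB     -> -11
PUSH 7  -> -11 7
PUSH -9 -> -11 7 -9
MUL     -> -11 -63
DUP     -> -11 -63 -63
SWAP    -> -11 -63 -63
OVER    -> -11 -63 -63 -63
MUL     -> -11 -63 3969
PUSH 12 -> -11 -63 3969 12
SWAP    -> -11 -63 12 3969
ADD     -> -11 -63 3981
MOD     -> -11 -63
MUL     -> 693
PUSH 6  -> 693 6
MOD     -> 3

3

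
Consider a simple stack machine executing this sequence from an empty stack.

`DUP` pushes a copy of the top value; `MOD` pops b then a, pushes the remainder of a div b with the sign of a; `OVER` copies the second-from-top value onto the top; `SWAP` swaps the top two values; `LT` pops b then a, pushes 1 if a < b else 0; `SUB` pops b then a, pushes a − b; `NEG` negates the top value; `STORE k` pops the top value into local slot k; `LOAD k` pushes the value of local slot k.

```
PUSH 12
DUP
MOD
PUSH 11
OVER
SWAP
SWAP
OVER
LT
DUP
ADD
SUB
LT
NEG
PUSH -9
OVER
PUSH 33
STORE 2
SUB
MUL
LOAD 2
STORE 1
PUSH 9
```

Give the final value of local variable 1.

PUSH 12 -> 12
DUP     -> 12 12
MOD     -> 0
PUSH 11 -> 0 11
OVER    -> 0 11 0
SWAP    -> 0 0 11
SWAP    -> 0 11 0
OVER    -> 0 11 0 11
LT      -> 0 11 1
DUP     -> 0 11 1 1
ADD     -> 0 11 2
SUB     -> 0 9
LT      -> 1
NEG     -> -1
PUSH -9 -> -1 -9
OVER    -> -1 -9 -1
PUSH 33 -> -1 -9 -1 33
STORE 2 -> -1 -9 -1
SUB     -> -1 -8
MUL     -> 8
LOAD 2  -> 8 33
STORE 1 -> 8
PUSH 9  -> 8 9

33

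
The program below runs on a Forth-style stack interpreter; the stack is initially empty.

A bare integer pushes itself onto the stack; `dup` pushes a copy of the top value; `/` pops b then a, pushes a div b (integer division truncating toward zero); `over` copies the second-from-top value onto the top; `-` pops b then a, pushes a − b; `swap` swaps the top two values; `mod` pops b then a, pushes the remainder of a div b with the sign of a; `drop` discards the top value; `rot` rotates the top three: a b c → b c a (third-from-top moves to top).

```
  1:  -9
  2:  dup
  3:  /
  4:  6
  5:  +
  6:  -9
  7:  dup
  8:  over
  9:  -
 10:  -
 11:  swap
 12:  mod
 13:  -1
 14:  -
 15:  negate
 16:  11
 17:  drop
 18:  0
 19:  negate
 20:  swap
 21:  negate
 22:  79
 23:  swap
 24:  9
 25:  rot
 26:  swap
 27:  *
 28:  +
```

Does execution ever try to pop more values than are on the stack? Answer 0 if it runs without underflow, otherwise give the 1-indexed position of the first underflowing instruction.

0

-9     → [-9]
dup    → [-9, -9]
/      → [1]
6      → [1, 6]
+      → [7]
-9     → [7, -9]
dup    → [7, -9, -9]
over   → [7, -9, -9, -9]
-      → [7, -9, 0]
-      → [7, -9]
swap   → [-9, 7]
mod    → [-2]
-1     → [-2, -1]
-      → [-1]
negate → [1]
11     → [1, 11]
drop   → [1]
0      → [1, 0]
negate → [1, 0]
swap   → [0, 1]
negate → [0, -1]
79     → [0, -1, 79]
swap   → [0, 79, -1]
9      → [0, 79, -1, 9]
rot    → [0, -1, 9, 79]
swap   → [0, -1, 79, 9]
*      → [0, -1, 711]
+      → [0, 710]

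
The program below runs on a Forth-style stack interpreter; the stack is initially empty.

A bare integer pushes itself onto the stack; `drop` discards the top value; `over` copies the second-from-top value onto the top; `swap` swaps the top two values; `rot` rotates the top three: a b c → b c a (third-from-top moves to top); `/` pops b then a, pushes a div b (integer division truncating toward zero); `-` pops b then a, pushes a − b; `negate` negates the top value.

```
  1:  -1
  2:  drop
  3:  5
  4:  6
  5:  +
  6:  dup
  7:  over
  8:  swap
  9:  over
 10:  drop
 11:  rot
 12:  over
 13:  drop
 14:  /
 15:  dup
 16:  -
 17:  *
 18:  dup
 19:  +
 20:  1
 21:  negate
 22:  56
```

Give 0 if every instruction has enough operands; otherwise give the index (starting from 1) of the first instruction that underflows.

0

-1     → [-1]
drop   → []
5      → [5]
6      → [5, 6]
+      → [11]
dup    → [11, 11]
over   → [11, 11, 11]
swap   → [11, 11, 11]
over   → [11, 11, 11, 11]
drop   → [11, 11, 11]
rot    → [11, 11, 11]
over   → [11, 11, 11, 11]
drop   → [11, 11, 11]
/      → [11, 1]
dup    → [11, 1, 1]
-      → [11, 0]
*      → [0]
dup    → [0, 0]
+      → [0]
1      → [0, 1]
negate → [0, -1]
56     → [0, -1, 56]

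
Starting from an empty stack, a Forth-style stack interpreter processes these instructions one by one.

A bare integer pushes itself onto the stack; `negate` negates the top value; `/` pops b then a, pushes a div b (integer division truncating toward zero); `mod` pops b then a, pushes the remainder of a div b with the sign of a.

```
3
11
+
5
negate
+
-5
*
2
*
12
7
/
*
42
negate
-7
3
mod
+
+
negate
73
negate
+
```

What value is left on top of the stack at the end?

3      -> [3]
11     -> [3, 11]
+      -> [14]
5      -> [14, 5]
negate -> [14, -5]
+      -> [9]
-5     -> [9, -5]
*      -> [-45]
2      -> [-45, 2]
*      -> [-90]
12     -> [-90, 12]
7      -> [-90, 12, 7]
/      -> [-90, 1]
*      -> [-90]
42     -> [-90, 42]
negate -> [-90, -42]
-7     -> [-90, -42, -7]
3      -> [-90, -42, -7, 3]
mod    -> [-90, -42, -1]
+      -> [-90, -43]
+      -> [-133]
negate -> [133]
73     -> [133, 73]
negate -> [133, -73]
+      -> [60]

60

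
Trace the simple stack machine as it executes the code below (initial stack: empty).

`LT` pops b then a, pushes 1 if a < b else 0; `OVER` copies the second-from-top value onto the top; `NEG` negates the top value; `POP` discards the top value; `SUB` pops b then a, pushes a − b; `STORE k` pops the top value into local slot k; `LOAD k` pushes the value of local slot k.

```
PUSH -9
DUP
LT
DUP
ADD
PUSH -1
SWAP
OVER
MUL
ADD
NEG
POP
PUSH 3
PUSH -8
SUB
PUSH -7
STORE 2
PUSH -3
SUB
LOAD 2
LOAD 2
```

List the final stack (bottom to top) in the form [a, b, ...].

PUSH -9 -> -9
DUP     -> -9 -9
LT      -> 0
DUP     -> 0 0
ADD     -> 0
PUSH -1 -> 0 -1
SWAP    -> -1 0
OVER    -> -1 0 -1
MUL     -> -1 0
ADD     -> -1
NEG     -> 1
POP     -> (empty)
PUSH 3  -> 3
PUSH -8 -> 3 -8
SUB     -> 11
PUSH -7 -> 11 -7
STORE 2 -> 11
PUSH -3 -> 11 -3
SUB     -> 14
LOAD 2  -> 14 -7
LOAD 2  -> 14 -7 -7

[14, -7, -7]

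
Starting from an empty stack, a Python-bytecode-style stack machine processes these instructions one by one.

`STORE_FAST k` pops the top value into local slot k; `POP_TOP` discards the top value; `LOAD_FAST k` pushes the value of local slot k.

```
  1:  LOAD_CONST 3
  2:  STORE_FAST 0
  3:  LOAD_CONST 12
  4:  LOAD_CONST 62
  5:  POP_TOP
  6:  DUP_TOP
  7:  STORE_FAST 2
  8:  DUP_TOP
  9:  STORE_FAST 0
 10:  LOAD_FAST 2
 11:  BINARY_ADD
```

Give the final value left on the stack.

24

LOAD_CONST 3  -> [3]
STORE_FAST 0  -> []
LOAD_CONST 12 -> [12]
LOAD_CONST 62 -> [12, 62]
POP_TOP       -> [12]
DUP_TOP       -> [12, 12]
STORE_FAST 2  -> [12]
DUP_TOP       -> [12, 12]
STORE_FAST 0  -> [12]
LOAD_FAST 2   -> [12, 12]
BINARY_ADD    -> [24]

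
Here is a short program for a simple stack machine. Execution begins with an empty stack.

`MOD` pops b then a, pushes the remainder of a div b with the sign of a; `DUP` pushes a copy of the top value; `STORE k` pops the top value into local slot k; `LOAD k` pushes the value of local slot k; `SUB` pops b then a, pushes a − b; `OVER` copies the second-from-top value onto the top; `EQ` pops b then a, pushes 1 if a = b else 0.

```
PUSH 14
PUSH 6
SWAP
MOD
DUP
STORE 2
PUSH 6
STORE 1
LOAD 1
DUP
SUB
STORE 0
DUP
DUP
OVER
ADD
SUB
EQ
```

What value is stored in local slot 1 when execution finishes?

6

PUSH 14 : [14]
PUSH 6  : [14, 6]
SWAP    : [6, 14]
MOD     : [6]
DUP     : [6, 6]
STORE 2 : [6]
PUSH 6  : [6, 6]
STORE 1 : [6]
LOAD 1  : [6, 6]
DUP     : [6, 6, 6]
SUB     : [6, 0]
STORE 0 : [6]
DUP     : [6, 6]
DUP     : [6, 6, 6]
OVER    : [6, 6, 6, 6]
ADD     : [6, 6, 12]
SUB     : [6, -6]
EQ      : [0]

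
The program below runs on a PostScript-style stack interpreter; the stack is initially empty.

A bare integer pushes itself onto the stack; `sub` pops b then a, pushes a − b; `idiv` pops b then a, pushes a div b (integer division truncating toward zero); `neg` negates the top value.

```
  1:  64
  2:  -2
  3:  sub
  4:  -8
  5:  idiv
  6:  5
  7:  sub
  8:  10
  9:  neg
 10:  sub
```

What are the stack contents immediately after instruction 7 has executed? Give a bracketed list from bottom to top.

64    64
-2    64 -2
sub   66
-8    66 -8
idiv  -8
5     -8 5
sub   -13

[-13]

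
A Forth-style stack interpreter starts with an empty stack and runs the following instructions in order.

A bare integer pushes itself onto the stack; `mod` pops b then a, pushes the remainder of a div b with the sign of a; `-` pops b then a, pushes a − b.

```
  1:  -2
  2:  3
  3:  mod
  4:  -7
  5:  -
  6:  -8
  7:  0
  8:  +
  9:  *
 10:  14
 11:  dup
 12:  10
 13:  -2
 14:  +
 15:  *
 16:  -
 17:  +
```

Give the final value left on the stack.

-138

-2   -2
3    -2 3
mod  -2
-7   -2 -7
-    5
-8   5 -8
0    5 -8 0
+    5 -8
*    -40
14   -40 14
dup  -40 14 14
10   -40 14 14 10
-2   -40 14 14 10 -2
+    -40 14 14 8
*    -40 14 112
-    -40 -98
+    -138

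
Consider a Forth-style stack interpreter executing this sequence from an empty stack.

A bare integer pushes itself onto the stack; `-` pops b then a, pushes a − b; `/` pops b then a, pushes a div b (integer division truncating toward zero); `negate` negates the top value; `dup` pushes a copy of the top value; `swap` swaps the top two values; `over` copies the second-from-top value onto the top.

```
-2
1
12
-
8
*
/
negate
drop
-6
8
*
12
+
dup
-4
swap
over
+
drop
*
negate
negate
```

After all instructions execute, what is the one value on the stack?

-2     → [-2]
1      → [-2, 1]
12     → [-2, 1, 12]
-      → [-2, -11]
8      → [-2, -11, 8]
*      → [-2, -88]
/      → [0]
negate → [0]
drop   → []
-6     → [-6]
8      → [-6, 8]
*      → [-48]
12     → [-48, 12]
+      → [-36]
dup    → [-36, -36]
-4     → [-36, -36, -4]
swap   → [-36, -4, -36]
over   → [-36, -4, -36, -4]
+      → [-36, -4, -40]
drop   → [-36, -4]
*      → [144]
negate → [-144]
negate → [144]

144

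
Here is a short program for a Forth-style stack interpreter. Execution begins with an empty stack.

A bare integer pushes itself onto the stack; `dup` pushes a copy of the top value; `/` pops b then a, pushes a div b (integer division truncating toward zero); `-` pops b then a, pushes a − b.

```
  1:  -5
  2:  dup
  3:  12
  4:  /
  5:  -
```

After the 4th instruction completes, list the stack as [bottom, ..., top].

-5  : -5
dup : -5 -5
12  : -5 -5 12
/   : -5 0

[-5, 0]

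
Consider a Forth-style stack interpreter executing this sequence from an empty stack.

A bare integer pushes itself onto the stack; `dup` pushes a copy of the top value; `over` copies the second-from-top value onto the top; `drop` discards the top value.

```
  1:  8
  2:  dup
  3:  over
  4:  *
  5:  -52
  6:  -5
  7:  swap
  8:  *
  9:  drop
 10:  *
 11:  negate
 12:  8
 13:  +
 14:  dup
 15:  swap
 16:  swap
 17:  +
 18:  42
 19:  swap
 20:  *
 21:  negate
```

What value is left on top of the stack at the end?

8      → 8
dup    → 8 8
over   → 8 8 8
*      → 8 64
-52    → 8 64 -52
-5     → 8 64 -52 -5
swap   → 8 64 -5 -52
*      → 8 64 260
drop   → 8 64
*      → 512
negate → -512
8      → -512 8
+      → -504
dup    → -504 -504
swap   → -504 -504
swap   → -504 -504
+      → -1008
42     → -1008 42
swap   → 42 -1008
*      → -42336
negate → 42336

42336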